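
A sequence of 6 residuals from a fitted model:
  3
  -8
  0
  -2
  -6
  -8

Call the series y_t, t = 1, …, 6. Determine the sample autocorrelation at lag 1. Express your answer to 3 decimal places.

-0.312

Mean ȳ = (3 − 8 + 0 − 2 − 6 − 8)/6 = -3.5000
Deviations from mean: 6.5000, -4.5000, 3.5000, 1.5000, -2.5000, -4.5000
Numerator Σ_{t=1}^{5}(y_t−ȳ)(y_{t+1}−ȳ) = -32.2500
Denominator Σ(y_t−ȳ)² = 103.5000
r_1 = -32.2500 / 103.5000 = -0.312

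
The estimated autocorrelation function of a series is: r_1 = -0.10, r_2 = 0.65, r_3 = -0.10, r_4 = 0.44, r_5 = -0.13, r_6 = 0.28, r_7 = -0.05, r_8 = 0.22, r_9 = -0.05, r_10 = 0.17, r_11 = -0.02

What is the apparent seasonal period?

The largest autocorrelation is r_2 = 0.65, with weaker echoes at lags 4 (0.44), 6 (0.28), 8 (0.22) and 10 (0.17); the remaining lags stay at or below -0.02.
The dominant spike at lag 2 indicates a seasonal period of 2.

2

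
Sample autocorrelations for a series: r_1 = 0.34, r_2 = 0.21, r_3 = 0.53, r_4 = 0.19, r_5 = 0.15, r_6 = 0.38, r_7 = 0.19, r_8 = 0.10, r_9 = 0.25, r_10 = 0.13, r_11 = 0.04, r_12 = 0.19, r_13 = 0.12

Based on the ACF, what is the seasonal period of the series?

The largest autocorrelation is r_3 = 0.53, with a weaker echo at lag 6 (0.38); the remaining lags stay at or below 0.34. The elevated value at lag 1 (0.34), dropping to 0.21 at lag 2, reflects decaying short-term dependence rather than seasonality.
The dominant spike at lag 3 indicates a seasonal period of 3.

3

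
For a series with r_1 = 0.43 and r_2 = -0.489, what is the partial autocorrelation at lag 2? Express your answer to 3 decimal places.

φ_{22} = (r_2 − r_1²) / (1 − r_1²)
r_1² = (0.43)² = 0.1849
Numerator = -0.489 − 0.1849 = -0.6739; denominator = 1 − 0.1849 = 0.8151
φ_{22} = -0.6739 / 0.8151 = -0.827

-0.827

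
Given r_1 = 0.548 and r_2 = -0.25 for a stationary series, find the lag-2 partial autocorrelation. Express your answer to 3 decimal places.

φ_{22} = (r_2 − r_1²) / (1 − r_1²)
r_1² = (0.548)² = 0.300304
Numerator = -0.25 − 0.3003 = -0.5503; denominator = 1 − 0.3003 = 0.6997
φ_{22} = -0.5503 / 0.6997 = -0.786

-0.786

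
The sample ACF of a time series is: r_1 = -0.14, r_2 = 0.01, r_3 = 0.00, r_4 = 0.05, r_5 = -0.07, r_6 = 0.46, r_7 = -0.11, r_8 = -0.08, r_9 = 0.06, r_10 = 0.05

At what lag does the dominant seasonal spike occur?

6

The largest autocorrelation is r_6 = 0.46; the remaining lags stay at or below 0.06.
The dominant spike at lag 6 indicates a seasonal period of 6.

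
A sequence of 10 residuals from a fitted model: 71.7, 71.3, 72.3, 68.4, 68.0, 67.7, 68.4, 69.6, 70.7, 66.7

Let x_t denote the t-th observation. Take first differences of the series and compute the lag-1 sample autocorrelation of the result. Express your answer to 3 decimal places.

-0.173

First differences Δx: -0.4, 1.0, -3.9, -0.4, -0.3, 0.7, 1.2, 1.1, -4.0
Mean of differences = -0.5556
Numerator Σ(Δx_t−Δx̄)(Δx_{t+1}−Δx̄) = -5.7120
Denominator Σ(Δx_t−Δx̄)² = 32.9822
r_1(Δx) = -5.7120 / 32.9822 = -0.173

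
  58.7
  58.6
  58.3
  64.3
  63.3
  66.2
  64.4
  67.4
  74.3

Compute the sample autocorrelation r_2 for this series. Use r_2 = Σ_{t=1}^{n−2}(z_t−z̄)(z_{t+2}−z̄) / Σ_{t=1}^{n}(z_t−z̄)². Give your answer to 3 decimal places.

0.208

Mean z̄ = (58.7 + 58.6 + 58.3 + 64.3 + 63.3 + 66.2 + 64.4 + 67.4 + 74.3)/9 = 63.9444
Numerator Σ_{t=1}^{7}(z_t−z̄)(z_{t+2}−z̄) = 44.3594
Denominator Σ(z_t−z̄)² = 212.9422
r_2 = 44.3594 / 212.9422 = 0.208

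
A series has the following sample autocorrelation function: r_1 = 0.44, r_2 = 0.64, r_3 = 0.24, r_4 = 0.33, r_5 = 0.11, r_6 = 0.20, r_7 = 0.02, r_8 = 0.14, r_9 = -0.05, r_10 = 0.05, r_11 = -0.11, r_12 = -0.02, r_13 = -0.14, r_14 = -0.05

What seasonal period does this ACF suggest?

2

The largest autocorrelation is r_2 = 0.64; the remaining lags stay at or below 0.44.
The dominant spike at lag 2 indicates a seasonal period of 2.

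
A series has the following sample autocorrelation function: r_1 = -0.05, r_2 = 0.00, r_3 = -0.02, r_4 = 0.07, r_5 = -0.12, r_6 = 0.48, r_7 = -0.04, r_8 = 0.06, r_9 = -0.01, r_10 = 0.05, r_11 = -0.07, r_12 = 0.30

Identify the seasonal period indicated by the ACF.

The largest autocorrelation is r_6 = 0.48, with a weaker echo at lag 12 (0.30); the remaining lags stay at or below 0.07.
The dominant spike at lag 6 indicates a seasonal period of 6.

6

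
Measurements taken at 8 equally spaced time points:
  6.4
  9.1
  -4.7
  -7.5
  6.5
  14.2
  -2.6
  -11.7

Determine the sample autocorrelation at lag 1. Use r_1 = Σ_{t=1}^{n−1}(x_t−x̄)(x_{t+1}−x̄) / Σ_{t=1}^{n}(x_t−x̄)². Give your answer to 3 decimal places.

0.118

Mean x̄ = (6.4 + 9.1 − 4.7 − 7.5 + 6.5 + 14.2 − 2.6 − 11.7)/8 = 1.2125
Deviations from mean: 5.1875, 7.8875, -5.9125, -8.7125, 5.2875, 12.9875, -3.8125, -12.9125
Σ(x_t−x̄)(x_{t+1}−x̄) = (40.9164) + (-46.6348) + (51.5127) + (-46.0673) + (68.6714) + (-49.5148) + (49.2289) = 68.1123
Denominator Σ(x_t−x̄)² = 577.8888
r_1 = 68.1123 / 577.8888 = 0.118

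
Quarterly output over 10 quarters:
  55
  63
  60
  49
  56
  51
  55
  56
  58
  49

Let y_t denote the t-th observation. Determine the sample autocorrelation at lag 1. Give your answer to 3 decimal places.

-0.089

Mean ȳ = (55 + 63 + 60 + 49 + 56 + 51 + 55 + 56 + 58 + 49)/10 = 55.2000
Numerator Σ_{t=1}^{9}(y_t−ȳ)(y_{t+1}−ȳ) = -16.6400
Denominator Σ(y_t−ȳ)² = 187.6000
r_1 = -16.6400 / 187.6000 = -0.089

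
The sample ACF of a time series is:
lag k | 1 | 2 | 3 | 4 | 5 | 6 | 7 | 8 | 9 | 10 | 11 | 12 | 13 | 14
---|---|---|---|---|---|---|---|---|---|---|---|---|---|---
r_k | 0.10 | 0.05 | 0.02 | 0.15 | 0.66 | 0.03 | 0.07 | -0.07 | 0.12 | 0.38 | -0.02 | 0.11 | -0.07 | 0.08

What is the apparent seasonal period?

The largest autocorrelation is r_5 = 0.66, with a weaker echo at lag 10 (0.38); the remaining lags stay at or below 0.15.
The dominant spike at lag 5 indicates a seasonal period of 5.

5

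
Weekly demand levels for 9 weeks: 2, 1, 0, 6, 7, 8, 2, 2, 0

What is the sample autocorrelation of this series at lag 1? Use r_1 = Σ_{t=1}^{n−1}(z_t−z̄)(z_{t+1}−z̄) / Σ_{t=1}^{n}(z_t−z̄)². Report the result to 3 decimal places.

Mean z̄ = (2 + 1 + 0 + 6 + 7 + 8 + 2 + 2 + 0)/9 = 3.1111
Numerator Σ_{t=1}^{8}(z_t−z̄)(z_{t+1}−z̄) = 29.4321
Denominator Σ(z_t−z̄)² = 74.8889
r_1 = 29.4321 / 74.8889 = 0.393

0.393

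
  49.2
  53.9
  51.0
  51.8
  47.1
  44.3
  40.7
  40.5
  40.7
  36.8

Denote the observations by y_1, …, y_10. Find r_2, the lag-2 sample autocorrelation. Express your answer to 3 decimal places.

Mean ȳ = (49.2 + 53.9 + 51.0 + 51.8 + 47.1 + 44.3 + 40.7 + 40.5 + 40.7 + 36.8)/10 = 45.6000
Numerator Σ_{t=1}^{8}(y_t−ȳ)(y_{t+2}−ȳ) = 139.1100
Denominator Σ(y_t−ȳ)² = 304.8600
r_2 = 139.1100 / 304.8600 = 0.456

0.456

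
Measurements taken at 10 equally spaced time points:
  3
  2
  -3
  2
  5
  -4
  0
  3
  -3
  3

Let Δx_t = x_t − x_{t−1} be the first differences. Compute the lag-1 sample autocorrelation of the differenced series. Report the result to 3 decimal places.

First differences Δx: -1, -5, 5, 3, -9, 4, 3, -6, 6
Mean of differences = 0.0000
Numerator Σ(Δx_t−Δx̄)(Δx_{t+1}−Δx̄) = -110.0000
Denominator Σ(Δx_t−Δx̄)² = 238.0000
r_1(Δx) = -110.0000 / 238.0000 = -0.462

-0.462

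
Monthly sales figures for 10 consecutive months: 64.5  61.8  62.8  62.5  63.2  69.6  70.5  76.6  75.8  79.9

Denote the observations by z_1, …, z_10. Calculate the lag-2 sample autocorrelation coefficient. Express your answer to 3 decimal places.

0.470

Mean z̄ = (64.5 + 61.8 + 62.8 + 62.5 + 63.2 + 69.6 + 70.5 + 76.6 + 75.8 + 79.9)/10 = 68.7200
Numerator Σ_{t=1}^{8}(z_t−z̄)(z_{t+2}−z̄) = 193.0392
Denominator Σ(z_t−z̄)² = 411.0560
r_2 = 193.0392 / 411.0560 = 0.470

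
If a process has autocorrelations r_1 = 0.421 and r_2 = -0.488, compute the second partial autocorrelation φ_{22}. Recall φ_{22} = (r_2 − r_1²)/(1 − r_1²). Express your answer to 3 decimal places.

φ_{22} = (r_2 − r_1²) / (1 − r_1²)
r_1² = (0.421)² = 0.177241
Numerator = -0.488 − 0.1772 = -0.6652; denominator = 1 − 0.1772 = 0.8228
φ_{22} = -0.6652 / 0.8228 = -0.809

-0.809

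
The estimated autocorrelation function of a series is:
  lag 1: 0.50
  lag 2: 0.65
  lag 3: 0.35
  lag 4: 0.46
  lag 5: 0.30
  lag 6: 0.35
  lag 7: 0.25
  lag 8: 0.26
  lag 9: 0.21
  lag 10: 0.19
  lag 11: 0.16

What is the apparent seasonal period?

2

The largest autocorrelation is r_2 = 0.65; the remaining lags stay at or below 0.50.
The dominant spike at lag 2 indicates a seasonal period of 2.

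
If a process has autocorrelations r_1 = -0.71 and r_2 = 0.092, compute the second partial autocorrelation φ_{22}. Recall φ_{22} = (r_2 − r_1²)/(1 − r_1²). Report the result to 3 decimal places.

φ_{22} = (r_2 − r_1²) / (1 − r_1²)
r_1² = (-0.71)² = 0.5041
Numerator = 0.092 − 0.5041 = -0.4121; denominator = 1 − 0.5041 = 0.4959
φ_{22} = -0.4121 / 0.4959 = -0.831

-0.831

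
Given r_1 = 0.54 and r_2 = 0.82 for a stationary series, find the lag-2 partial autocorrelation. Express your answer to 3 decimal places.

φ_{22} = (r_2 − r_1²) / (1 − r_1²)
r_1² = (0.54)² = 0.2916
Numerator = 0.82 − 0.2916 = 0.5284; denominator = 1 − 0.2916 = 0.7084
φ_{22} = 0.5284 / 0.7084 = 0.746

0.746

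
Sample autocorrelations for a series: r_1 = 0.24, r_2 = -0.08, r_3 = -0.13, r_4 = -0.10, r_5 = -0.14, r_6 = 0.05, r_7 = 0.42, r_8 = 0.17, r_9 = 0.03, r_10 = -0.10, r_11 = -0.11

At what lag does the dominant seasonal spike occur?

7

The largest autocorrelation is r_7 = 0.42; the remaining lags stay at or below 0.24.
The dominant spike at lag 7 indicates a seasonal period of 7.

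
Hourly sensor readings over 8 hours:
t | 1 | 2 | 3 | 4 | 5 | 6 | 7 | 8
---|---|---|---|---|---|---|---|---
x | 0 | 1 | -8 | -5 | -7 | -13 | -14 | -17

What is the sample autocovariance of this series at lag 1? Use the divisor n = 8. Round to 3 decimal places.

Mean x̄ = (0 + 1 − 8 − 5 − 7 − 13 − 14 − 17)/8 = -7.8750
Deviations: 7.8750, 8.8750, -0.1250, 2.8750, 0.8750, -5.1250, -6.1250, -9.1250
Σ_{t=1}^{7}(x_t−x̄)(x_{t+1}−x̄) = 153.7344
γ_1 = 153.7344 / 8 = 19.217

19.217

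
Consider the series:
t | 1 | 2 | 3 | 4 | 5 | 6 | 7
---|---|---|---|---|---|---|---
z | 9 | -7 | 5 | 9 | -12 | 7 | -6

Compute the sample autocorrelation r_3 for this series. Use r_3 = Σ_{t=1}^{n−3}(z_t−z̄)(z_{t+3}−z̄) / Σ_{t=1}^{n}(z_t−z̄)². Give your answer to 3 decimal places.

0.299

Mean z̄ = (9 − 7 + 5 + 9 − 12 + 7 − 6)/7 = 0.7143
Σ(z_t−z̄)(z_{t+3}−z̄) = (68.6531) + (98.0816) + (26.9388) + (-55.6327) = 138.0408
Denominator Σ(z_t−z̄)² = 461.4286
r_3 = 138.0408 / 461.4286 = 0.299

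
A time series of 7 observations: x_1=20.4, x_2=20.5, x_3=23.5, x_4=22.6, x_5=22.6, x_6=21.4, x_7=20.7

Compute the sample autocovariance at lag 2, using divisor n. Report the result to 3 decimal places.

Mean x̄ = (20.4 + 20.5 + 23.5 + 22.6 + 22.6 + 21.4 + 20.7)/7 = 21.6714
Σ_{t=1}^{5}(x_t−x̄)(x_{t+2}−x̄) = -2.8688
γ_2 = -2.8688 / 7 = -0.410

-0.410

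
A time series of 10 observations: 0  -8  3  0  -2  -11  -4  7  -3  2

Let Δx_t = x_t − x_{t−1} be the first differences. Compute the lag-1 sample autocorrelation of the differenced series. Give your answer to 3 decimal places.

-0.426

First differences Δx: -8, 11, -3, -2, -9, 7, 11, -10, 5
Mean of differences = 0.2222
Numerator Σ(Δx_t−Δx̄)(Δx_{t+1}−Δx̄) = -244.1605
Denominator Σ(Δx_t−Δx̄)² = 573.5556
r_1(Δx) = -244.1605 / 573.5556 = -0.426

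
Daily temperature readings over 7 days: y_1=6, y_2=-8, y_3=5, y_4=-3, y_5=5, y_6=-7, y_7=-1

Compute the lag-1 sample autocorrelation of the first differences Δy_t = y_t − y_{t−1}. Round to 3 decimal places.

First differences Δy: -14, 13, -8, 8, -12, 6
Mean of differences = -1.1667
Numerator Σ(Δy_t−Δȳ)(Δy_{t+1}−Δȳ) = -518.1944
Denominator Σ(Δy_t−Δȳ)² = 664.8333
r_1(Δy) = -518.1944 / 664.8333 = -0.779

-0.779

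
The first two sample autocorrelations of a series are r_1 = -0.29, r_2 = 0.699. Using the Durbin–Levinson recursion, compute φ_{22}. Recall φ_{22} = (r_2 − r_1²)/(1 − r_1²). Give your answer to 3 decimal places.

0.671

φ_{22} = (r_2 − r_1²) / (1 − r_1²)
r_1² = (-0.29)² = 0.0841
Numerator = 0.699 − 0.0841 = 0.6149; denominator = 1 − 0.0841 = 0.9159
φ_{22} = 0.6149 / 0.9159 = 0.671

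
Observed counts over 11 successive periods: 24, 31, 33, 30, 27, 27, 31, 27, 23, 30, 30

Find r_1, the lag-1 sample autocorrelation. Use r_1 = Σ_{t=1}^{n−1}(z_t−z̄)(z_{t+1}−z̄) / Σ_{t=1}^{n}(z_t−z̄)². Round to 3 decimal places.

Mean z̄ = (24 + 31 + 33 + 30 + 27 + 27 + 31 + 27 + 23 + 30 + 30)/11 = 28.4545
Numerator Σ_{t=1}^{10}(z_t−z̄)(z_{t+1}−z̄) = 1.6116
Denominator Σ(z_t−z̄)² = 96.7273
r_1 = 1.6116 / 96.7273 = 0.017

0.017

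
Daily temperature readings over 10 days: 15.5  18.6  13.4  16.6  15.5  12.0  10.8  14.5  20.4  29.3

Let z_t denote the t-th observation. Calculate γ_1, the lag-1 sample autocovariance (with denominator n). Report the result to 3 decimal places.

7.626

Mean z̄ = (15.5 + 18.6 + 13.4 + 16.6 + 15.5 + 12.0 + 10.8 + 14.5 + 20.4 + 29.3)/10 = 16.6600
Σ_{t=1}^{9}(z_t−z̄)(z_{t+1}−z̄) = 76.2564
γ_1 = 76.2564 / 10 = 7.626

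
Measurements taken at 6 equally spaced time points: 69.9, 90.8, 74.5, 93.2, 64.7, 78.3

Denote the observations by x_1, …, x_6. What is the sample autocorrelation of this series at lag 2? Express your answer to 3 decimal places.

0.412

Mean x̄ = (69.9 + 90.8 + 74.5 + 93.2 + 64.7 + 78.3)/6 = 78.5667
Σ(x_t−x̄)(x_{t+2}−x̄) = (35.2444) + (179.0144) + (56.3911) + (-3.9022) = 266.7478
Denominator Σ(x_t−x̄)² = 647.7933
r_2 = 266.7478 / 647.7933 = 0.412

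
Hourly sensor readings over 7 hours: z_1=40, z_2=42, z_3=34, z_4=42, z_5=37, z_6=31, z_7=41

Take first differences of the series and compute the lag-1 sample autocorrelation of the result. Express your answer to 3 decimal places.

First differences Δz: 2, -8, 8, -5, -6, 10
Mean of differences = 0.1667
Numerator Σ(Δz_t−Δz̄)(Δz_{t+1}−Δz̄) = -148.1944
Denominator Σ(Δz_t−Δz̄)² = 292.8333
r_1(Δz) = -148.1944 / 292.8333 = -0.506

-0.506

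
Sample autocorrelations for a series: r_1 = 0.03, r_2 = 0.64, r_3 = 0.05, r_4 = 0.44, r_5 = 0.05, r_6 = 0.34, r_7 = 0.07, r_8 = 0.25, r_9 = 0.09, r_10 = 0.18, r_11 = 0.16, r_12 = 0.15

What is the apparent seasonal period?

The largest autocorrelation is r_2 = 0.64, with weaker echoes at lags 4 (0.44), 6 (0.34), 8 (0.25) and 10 (0.18); the remaining lags stay at or below 0.16.
The dominant spike at lag 2 indicates a seasonal period of 2.

2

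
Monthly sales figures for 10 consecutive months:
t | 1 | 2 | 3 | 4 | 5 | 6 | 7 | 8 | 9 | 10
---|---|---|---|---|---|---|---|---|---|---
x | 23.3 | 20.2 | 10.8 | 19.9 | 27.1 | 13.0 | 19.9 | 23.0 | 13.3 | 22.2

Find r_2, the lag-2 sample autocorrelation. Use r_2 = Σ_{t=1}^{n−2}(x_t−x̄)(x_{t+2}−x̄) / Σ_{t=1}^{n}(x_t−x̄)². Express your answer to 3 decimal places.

-0.463

Mean x̄ = (23.3 + 20.2 + 10.8 + 19.9 + 27.1 + 13.0 + 19.9 + 23.0 + 13.3 + 22.2)/10 = 19.2700
Numerator Σ_{t=1}^{8}(x_t−x̄)(x_{t+2}−x̄) = -115.1048
Denominator Σ(x_t−x̄)² = 248.4010
r_2 = -115.1048 / 248.4010 = -0.463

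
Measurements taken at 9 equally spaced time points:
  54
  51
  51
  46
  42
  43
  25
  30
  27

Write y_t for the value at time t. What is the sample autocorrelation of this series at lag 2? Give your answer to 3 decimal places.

Mean ȳ = (54 + 51 + 51 + 46 + 42 + 43 + 25 + 30 + 27)/9 = 41.0000
Σ(y_t−ȳ)(y_{t+2}−ȳ) = (130.0000) + (50.0000) + (10.0000) + (10.0000) + (-16.0000) + (-22.0000) + (224.0000) = 386.0000
Denominator Σ(y_t−ȳ)² = 972.0000
r_2 = 386.0000 / 972.0000 = 0.397

0.397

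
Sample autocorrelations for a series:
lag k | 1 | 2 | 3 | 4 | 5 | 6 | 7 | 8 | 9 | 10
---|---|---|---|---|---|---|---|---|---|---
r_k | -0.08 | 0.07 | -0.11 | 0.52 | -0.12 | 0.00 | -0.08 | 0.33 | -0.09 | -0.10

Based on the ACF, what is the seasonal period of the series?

4

The largest autocorrelation is r_4 = 0.52, with a weaker echo at lag 8 (0.33); the remaining lags stay at or below 0.07.
The dominant spike at lag 4 indicates a seasonal period of 4.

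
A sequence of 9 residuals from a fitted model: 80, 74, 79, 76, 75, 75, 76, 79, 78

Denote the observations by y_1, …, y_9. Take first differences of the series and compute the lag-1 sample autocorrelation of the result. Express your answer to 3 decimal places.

-0.501

First differences Δy: -6, 5, -3, -1, 0, 1, 3, -1
Mean of differences = -0.2500
Numerator Σ(Δy_t−Δȳ)(Δy_{t+1}−Δȳ) = -40.8125
Denominator Σ(Δy_t−Δȳ)² = 81.5000
r_1(Δy) = -40.8125 / 81.5000 = -0.501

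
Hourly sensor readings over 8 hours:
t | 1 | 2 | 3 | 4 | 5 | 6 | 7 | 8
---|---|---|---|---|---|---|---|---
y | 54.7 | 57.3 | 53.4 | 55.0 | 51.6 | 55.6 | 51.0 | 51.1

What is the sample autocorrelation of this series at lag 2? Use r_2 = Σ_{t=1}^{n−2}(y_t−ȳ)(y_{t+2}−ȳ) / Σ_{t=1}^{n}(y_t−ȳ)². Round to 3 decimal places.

0.217

Mean ȳ = (54.7 + 57.3 + 53.4 + 55.0 + 51.6 + 55.6 + 51.0 + 51.1)/8 = 53.7125
Deviations from mean: 0.9875, 3.5875, -0.3125, 1.2875, -2.1125, 1.8875, -2.7125, -2.6125
Numerator Σ_{t=1}^{6}(y_t−ȳ)(y_{t+2}−ȳ) = 8.1997
Denominator Σ(y_t−ȳ)² = 37.8088
r_2 = 8.1997 / 37.8088 = 0.217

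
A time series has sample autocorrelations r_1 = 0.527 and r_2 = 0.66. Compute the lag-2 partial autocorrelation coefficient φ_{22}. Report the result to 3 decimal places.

φ_{22} = (r_2 − r_1²) / (1 − r_1²)
r_1² = (0.527)² = 0.277729
Numerator = 0.66 − 0.2777 = 0.3823; denominator = 1 − 0.2777 = 0.7223
φ_{22} = 0.3823 / 0.7223 = 0.529

0.529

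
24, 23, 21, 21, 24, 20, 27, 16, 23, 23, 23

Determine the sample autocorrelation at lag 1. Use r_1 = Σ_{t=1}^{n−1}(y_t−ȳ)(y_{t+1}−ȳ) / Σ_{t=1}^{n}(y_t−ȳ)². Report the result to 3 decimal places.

Mean ȳ = (24 + 23 + 21 + 21 + 24 + 20 + 27 + 16 + 23 + 23 + 23)/11 = 22.2727
Numerator Σ_{t=1}^{10}(y_t−ȳ)(y_{t+1}−ȳ) = -48.0744
Denominator Σ(y_t−ȳ)² = 78.1818
r_1 = -48.0744 / 78.1818 = -0.615

-0.615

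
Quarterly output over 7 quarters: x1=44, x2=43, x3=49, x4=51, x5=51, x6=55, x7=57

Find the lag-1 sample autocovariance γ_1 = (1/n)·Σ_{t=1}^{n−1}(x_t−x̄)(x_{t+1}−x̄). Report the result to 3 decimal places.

Mean x̄ = (44 + 43 + 49 + 51 + 51 + 55 + 57)/7 = 50.0000
Σ_{t=1}^{6}(x_t−x̄)(x_{t+1}−x̄) = 89.0000
γ_1 = 89.0000 / 7 = 12.714

12.714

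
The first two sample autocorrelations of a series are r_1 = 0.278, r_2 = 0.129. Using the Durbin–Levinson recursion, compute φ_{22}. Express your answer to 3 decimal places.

φ_{22} = (r_2 − r_1²) / (1 − r_1²)
r_1² = (0.278)² = 0.077284
Numerator = 0.129 − 0.0773 = 0.0517; denominator = 1 − 0.0773 = 0.9227
φ_{22} = 0.0517 / 0.9227 = 0.056

0.056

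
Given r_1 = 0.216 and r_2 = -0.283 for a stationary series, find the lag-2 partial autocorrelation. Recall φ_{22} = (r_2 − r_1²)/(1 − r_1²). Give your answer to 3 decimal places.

φ_{22} = (r_2 − r_1²) / (1 − r_1²)
r_1² = (0.216)² = 0.046656
Numerator = -0.283 − 0.0467 = -0.3297; denominator = 1 − 0.0467 = 0.9533
φ_{22} = -0.3297 / 0.9533 = -0.346

-0.346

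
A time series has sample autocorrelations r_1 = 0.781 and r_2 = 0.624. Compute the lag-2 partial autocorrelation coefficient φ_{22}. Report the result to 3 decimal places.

0.036

φ_{22} = (r_2 − r_1²) / (1 − r_1²)
r_1² = (0.781)² = 0.609961
Numerator = 0.624 − 0.6100 = 0.0140; denominator = 1 − 0.6100 = 0.3900
φ_{22} = 0.0140 / 0.3900 = 0.036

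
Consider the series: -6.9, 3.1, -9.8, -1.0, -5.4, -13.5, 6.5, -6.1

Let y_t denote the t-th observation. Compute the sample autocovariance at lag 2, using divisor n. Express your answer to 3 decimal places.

2.634

Mean ȳ = (-6.9 + 3.1 − 9.8 − 1.0 − 5.4 − 13.5 + 6.5 − 6.1)/8 = -4.1375
Deviations: -2.7625, 7.2375, -5.6625, 3.1375, -1.2625, -9.3625, 10.6375, -1.9625
Σ_{t=1}^{6}(y_t−ȳ)(y_{t+2}−ȳ) = 21.0684
γ_2 = 21.0684 / 8 = 2.634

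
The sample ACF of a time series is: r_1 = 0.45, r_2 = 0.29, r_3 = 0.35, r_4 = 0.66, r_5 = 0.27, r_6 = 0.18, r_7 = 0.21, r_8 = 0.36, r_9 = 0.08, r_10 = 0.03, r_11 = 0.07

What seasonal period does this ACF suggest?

4

The largest autocorrelation is r_4 = 0.66; the remaining lags stay at or below 0.45. The elevated value at lag 1 (0.45), dropping to 0.29 at lag 2, reflects decaying short-term dependence rather than seasonality.
The dominant spike at lag 4 indicates a seasonal period of 4.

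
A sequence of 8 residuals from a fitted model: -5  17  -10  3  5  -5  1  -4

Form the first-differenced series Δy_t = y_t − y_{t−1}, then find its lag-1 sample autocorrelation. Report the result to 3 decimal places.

-0.664

First differences Δy: 22, -27, 13, 2, -10, 6, -5
Mean of differences = 0.1429
Numerator Σ(Δy_t−Δȳ)(Δy_{t+1}−Δȳ) = -1026.7347
Denominator Σ(Δy_t−Δȳ)² = 1546.8571
r_1(Δy) = -1026.7347 / 1546.8571 = -0.664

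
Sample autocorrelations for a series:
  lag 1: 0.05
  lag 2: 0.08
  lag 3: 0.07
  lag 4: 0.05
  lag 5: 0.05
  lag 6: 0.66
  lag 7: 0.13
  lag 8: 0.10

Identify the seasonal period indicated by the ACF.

6

The largest autocorrelation is r_6 = 0.66; the remaining lags stay at or below 0.13.
The dominant spike at lag 6 indicates a seasonal period of 6.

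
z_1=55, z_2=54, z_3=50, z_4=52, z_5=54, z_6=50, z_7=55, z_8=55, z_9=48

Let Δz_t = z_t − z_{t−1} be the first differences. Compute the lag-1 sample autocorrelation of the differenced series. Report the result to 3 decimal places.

First differences Δz: -1, -4, 2, 2, -4, 5, 0, -7
Mean of differences = -0.8750
Numerator Σ(Δz_t−Δz̄)(Δz_{t+1}−Δz̄) = -27.8906
Denominator Σ(Δz_t−Δz̄)² = 108.8750
r_1(Δz) = -27.8906 / 108.8750 = -0.256

-0.256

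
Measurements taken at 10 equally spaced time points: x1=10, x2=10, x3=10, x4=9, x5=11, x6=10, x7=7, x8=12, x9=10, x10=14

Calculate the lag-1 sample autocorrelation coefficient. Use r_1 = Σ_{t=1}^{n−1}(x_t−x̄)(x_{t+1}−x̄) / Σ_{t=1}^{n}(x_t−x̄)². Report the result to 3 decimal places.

Mean x̄ = (10 + 10 + 10 + 9 + 11 + 10 + 7 + 12 + 10 + 14)/10 = 10.3000
Numerator Σ_{t=1}^{9}(x_t−x̄)(x_{t+1}−x̄) = -6.7900
Denominator Σ(x_t−x̄)² = 30.1000
r_1 = -6.7900 / 30.1000 = -0.226

-0.226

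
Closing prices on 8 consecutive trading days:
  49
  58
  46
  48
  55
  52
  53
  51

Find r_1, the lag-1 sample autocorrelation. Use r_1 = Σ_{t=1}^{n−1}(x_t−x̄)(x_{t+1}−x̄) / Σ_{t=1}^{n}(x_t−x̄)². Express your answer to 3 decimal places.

-0.408

Mean x̄ = (49 + 58 + 46 + 48 + 55 + 52 + 53 + 51)/8 = 51.5000
Deviations from mean: -2.5000, 6.5000, -5.5000, -3.5000, 3.5000, 0.5000, 1.5000, -0.5000
Numerator Σ_{t=1}^{7}(x_t−x̄)(x_{t+1}−x̄) = -43.2500
Denominator Σ(x_t−x̄)² = 106.0000
r_1 = -43.2500 / 106.0000 = -0.408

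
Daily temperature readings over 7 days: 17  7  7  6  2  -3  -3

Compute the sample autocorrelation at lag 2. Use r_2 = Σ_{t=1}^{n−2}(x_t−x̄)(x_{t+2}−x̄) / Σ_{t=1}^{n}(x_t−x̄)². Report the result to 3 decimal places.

0.124

Mean x̄ = (17 + 7 + 7 + 6 + 2 − 3 − 3)/7 = 4.7143
Deviations from mean: 12.2857, 2.2857, 2.2857, 1.2857, -2.7143, -7.7143, -7.7143
Numerator Σ_{t=1}^{5}(x_t−x̄)(x_{t+2}−x̄) = 35.8367
Denominator Σ(x_t−x̄)² = 289.4286
r_2 = 35.8367 / 289.4286 = 0.124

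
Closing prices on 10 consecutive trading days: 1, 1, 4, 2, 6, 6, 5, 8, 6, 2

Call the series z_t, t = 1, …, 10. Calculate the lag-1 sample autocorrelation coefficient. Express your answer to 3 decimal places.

Mean z̄ = (1 + 1 + 4 + 2 + 6 + 6 + 5 + 8 + 6 + 2)/10 = 4.1000
Numerator Σ_{t=1}^{9}(z_t−z̄)(z_{t+1}−z̄) = 18.3900
Denominator Σ(z_t−z̄)² = 54.9000
r_1 = 18.3900 / 54.9000 = 0.335

0.335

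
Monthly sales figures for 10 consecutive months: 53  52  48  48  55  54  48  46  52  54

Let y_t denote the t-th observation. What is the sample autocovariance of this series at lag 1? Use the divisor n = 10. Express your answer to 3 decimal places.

1.200

Mean ȳ = (53 + 52 + 48 + 48 + 55 + 54 + 48 + 46 + 52 + 54)/10 = 51.0000
Σ_{t=1}^{9}(y_t−ȳ)(y_{t+1}−ȳ) = 12.0000
γ_1 = 12.0000 / 10 = 1.200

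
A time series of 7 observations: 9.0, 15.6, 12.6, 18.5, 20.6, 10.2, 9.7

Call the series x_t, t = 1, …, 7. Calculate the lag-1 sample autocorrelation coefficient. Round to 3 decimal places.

Mean x̄ = (9.0 + 15.6 + 12.6 + 18.5 + 20.6 + 10.2 + 9.7)/7 = 13.7429
Deviations from mean: -4.7429, 1.8571, -1.1429, 4.7571, 6.8571, -3.5429, -4.0429
Σ(x_t−x̄)(x_{t+1}−x̄) = (-8.8082) + (-2.1224) + (-5.4367) + (32.6204) + (-24.2939) + (14.3233) = 6.2824
Denominator Σ(x_t−x̄)² = 125.7971
r_1 = 6.2824 / 125.7971 = 0.050

0.050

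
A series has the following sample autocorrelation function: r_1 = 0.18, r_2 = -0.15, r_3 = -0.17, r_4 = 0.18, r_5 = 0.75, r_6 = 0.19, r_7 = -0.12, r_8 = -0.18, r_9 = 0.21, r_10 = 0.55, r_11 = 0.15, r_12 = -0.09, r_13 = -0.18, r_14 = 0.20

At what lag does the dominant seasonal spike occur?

The largest autocorrelation is r_5 = 0.75, with a weaker echo at lag 10 (0.55); the remaining lags stay at or below 0.21.
The dominant spike at lag 5 indicates a seasonal period of 5.

5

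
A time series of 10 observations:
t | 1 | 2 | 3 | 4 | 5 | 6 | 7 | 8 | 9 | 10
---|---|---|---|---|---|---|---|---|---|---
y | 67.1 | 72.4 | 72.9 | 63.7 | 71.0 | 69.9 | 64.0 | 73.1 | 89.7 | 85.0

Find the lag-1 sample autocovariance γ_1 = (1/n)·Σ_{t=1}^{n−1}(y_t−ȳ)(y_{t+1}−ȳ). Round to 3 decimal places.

25.751

Mean ȳ = (67.1 + 72.4 + 72.9 + 63.7 + 71.0 + 69.9 + 64.0 + 73.1 + 89.7 + 85.0)/10 = 72.8800
Σ_{t=1}^{9}(y_t−ȳ)(y_{t+1}−ȳ) = 257.5096
γ_1 = 257.5096 / 10 = 25.751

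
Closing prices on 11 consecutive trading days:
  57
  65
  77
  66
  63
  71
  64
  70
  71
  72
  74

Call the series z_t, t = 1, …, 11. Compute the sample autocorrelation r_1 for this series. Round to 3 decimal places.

Mean z̄ = (57 + 65 + 77 + 66 + 63 + 71 + 64 + 70 + 71 + 72 + 74)/11 = 68.1818
Numerator Σ_{t=1}^{10}(z_t−z̄)(z_{t+1}−z̄) = 3.6942
Denominator Σ(z_t−z̄)² = 329.6364
r_1 = 3.6942 / 329.6364 = 0.011

0.011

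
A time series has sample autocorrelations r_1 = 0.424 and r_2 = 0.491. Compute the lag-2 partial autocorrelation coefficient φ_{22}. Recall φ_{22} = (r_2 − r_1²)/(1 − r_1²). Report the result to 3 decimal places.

0.379

φ_{22} = (r_2 − r_1²) / (1 − r_1²)
r_1² = (0.424)² = 0.179776
Numerator = 0.491 − 0.1798 = 0.3112; denominator = 1 − 0.1798 = 0.8202
φ_{22} = 0.3112 / 0.8202 = 0.379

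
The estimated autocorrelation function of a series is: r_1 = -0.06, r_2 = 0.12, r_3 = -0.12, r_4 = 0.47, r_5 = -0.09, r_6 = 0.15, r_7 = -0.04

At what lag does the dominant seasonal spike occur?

4

The largest autocorrelation is r_4 = 0.47; the remaining lags stay at or below 0.15.
The dominant spike at lag 4 indicates a seasonal period of 4.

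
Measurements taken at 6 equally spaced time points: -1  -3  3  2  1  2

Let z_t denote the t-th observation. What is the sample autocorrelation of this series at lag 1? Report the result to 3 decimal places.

Mean z̄ = (-1 − 3 + 3 + 2 + 1 + 2)/6 = 0.6667
Deviations from mean: -1.6667, -3.6667, 2.3333, 1.3333, 0.3333, 1.3333
Σ(z_t−z̄)(z_{t+1}−z̄) = (6.1111) + (-8.5556) + (3.1111) + (0.4444) + (0.4444) = 1.5556
Denominator Σ(z_t−z̄)² = 25.3333
r_1 = 1.5556 / 25.3333 = 0.061

0.061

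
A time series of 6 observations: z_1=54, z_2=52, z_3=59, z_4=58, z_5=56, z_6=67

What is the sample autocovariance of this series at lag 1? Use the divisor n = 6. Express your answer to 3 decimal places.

-0.407

Mean z̄ = (54 + 52 + 59 + 58 + 56 + 67)/6 = 57.6667
Σ_{t=1}^{5}(z_t−z̄)(z_{t+1}−z̄) = -2.4444
γ_1 = -2.4444 / 6 = -0.407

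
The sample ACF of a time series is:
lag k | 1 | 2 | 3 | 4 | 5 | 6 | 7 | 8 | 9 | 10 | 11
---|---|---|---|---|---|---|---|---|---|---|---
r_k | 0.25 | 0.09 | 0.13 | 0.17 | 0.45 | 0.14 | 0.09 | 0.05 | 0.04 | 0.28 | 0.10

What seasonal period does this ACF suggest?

The largest autocorrelation is r_5 = 0.45, with a weaker echo at lag 10 (0.28); the remaining lags stay at or below 0.25. The elevated value at lag 1 (0.25), dropping to 0.09 at lag 2, reflects decaying short-term dependence rather than seasonality.
The dominant spike at lag 5 indicates a seasonal period of 5.

5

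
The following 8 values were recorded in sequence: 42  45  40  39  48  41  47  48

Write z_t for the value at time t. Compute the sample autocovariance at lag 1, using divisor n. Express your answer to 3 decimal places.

-2.008

Mean z̄ = (42 + 45 + 40 + 39 + 48 + 41 + 47 + 48)/8 = 43.7500
Deviations: -1.7500, 1.2500, -3.7500, -4.7500, 4.2500, -2.7500, 3.2500, 4.2500
Σ_{t=1}^{7}(z_t−z̄)(z_{t+1}−z̄) = -16.0625
γ_1 = -16.0625 / 8 = -2.008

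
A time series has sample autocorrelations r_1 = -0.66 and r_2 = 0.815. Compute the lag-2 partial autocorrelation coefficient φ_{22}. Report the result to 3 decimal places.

φ_{22} = (r_2 − r_1²) / (1 − r_1²)
r_1² = (-0.66)² = 0.4356
Numerator = 0.815 − 0.4356 = 0.3794; denominator = 1 − 0.4356 = 0.5644
φ_{22} = 0.3794 / 0.5644 = 0.672

0.672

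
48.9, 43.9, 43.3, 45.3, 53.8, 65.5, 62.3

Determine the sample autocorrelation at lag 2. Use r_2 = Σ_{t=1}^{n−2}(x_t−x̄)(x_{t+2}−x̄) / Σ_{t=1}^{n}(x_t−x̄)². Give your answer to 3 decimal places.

-0.017

Mean x̄ = (48.9 + 43.9 + 43.3 + 45.3 + 53.8 + 65.5 + 62.3)/7 = 51.8571
Deviations from mean: -2.9571, -7.9571, -8.5571, -6.5571, 1.9429, 13.6429, 10.4429
Σ(x_t−x̄)(x_{t+2}−x̄) = (25.3047) + (52.1761) + (-16.6253) + (-89.4582) + (20.2890) = -8.3137
Denominator Σ(x_t−x̄)² = 487.2371
r_2 = -8.3137 / 487.2371 = -0.017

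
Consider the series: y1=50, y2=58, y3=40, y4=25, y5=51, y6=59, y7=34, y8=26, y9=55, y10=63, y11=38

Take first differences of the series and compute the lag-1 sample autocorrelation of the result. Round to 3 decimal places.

First differences Δy: 8, -18, -15, 26, 8, -25, -8, 29, 8, -25
Mean of differences = -1.2000
Numerator Σ(Δy_t−Δȳ)(Δy_{t+1}−Δȳ) = -251.4400
Denominator Σ(Δy_t−Δȳ)² = 3557.6000
r_1(Δy) = -251.4400 / 3557.6000 = -0.071

-0.071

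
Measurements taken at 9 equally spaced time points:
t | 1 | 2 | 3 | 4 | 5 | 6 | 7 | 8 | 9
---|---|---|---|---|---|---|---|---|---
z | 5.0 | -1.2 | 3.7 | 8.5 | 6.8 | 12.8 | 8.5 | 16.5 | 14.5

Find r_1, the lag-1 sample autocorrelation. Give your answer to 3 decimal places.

Mean z̄ = (5.0 − 1.2 + 3.7 + 8.5 + 6.8 + 12.8 + 8.5 + 16.5 + 14.5)/9 = 8.3444
Numerator Σ_{t=1}^{8}(z_t−z̄)(z_{t+1}−z̄) = 120.5691
Denominator Σ(z_t−z̄)² = 250.5422
r_1 = 120.5691 / 250.5422 = 0.481

0.481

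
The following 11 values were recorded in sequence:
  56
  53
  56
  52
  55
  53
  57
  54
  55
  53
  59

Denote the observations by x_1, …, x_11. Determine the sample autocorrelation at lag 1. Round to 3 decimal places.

Mean x̄ = (56 + 53 + 56 + 52 + 55 + 53 + 57 + 54 + 55 + 53 + 59)/11 = 54.8182
Numerator Σ_{t=1}^{10}(x_t−x̄)(x_{t+1}−x̄) = -22.3058
Denominator Σ(x_t−x̄)² = 43.6364
r_1 = -22.3058 / 43.6364 = -0.511

-0.511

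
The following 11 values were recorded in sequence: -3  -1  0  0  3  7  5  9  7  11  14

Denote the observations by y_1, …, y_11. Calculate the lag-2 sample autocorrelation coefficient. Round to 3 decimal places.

Mean ȳ = (-3 − 1 + 0 + 0 + 3 + 7 + 5 + 9 + 7 + 11 + 14)/11 = 4.7273
Numerator Σ_{t=1}^{9}(y_t−ȳ)(y_{t+2}−ȳ) = 118.7603
Denominator Σ(y_t−ȳ)² = 294.1818
r_2 = 118.7603 / 294.1818 = 0.404

0.404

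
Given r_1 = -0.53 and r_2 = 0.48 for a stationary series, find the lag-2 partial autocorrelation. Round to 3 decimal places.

φ_{22} = (r_2 − r_1²) / (1 − r_1²)
r_1² = (-0.53)² = 0.2809
Numerator = 0.48 − 0.2809 = 0.1991; denominator = 1 − 0.2809 = 0.7191
φ_{22} = 0.1991 / 0.7191 = 0.277

0.277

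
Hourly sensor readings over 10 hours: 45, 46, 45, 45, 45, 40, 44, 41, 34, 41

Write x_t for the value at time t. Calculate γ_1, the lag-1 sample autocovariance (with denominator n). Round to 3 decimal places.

Mean x̄ = (45 + 46 + 45 + 45 + 45 + 40 + 44 + 41 + 34 + 41)/10 = 42.6000
Σ_{t=1}^{9}(x_t−x̄)(x_{t+1}−x̄) = 43.2400
γ_1 = 43.2400 / 10 = 4.324

4.324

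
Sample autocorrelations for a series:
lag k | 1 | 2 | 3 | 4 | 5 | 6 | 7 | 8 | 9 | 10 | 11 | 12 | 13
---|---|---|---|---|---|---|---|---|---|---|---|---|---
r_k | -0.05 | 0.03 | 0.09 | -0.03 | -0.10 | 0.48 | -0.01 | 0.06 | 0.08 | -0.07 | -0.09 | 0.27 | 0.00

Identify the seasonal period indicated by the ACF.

6

The largest autocorrelation is r_6 = 0.48, with a weaker echo at lag 12 (0.27); the remaining lags stay at or below 0.09.
The dominant spike at lag 6 indicates a seasonal period of 6.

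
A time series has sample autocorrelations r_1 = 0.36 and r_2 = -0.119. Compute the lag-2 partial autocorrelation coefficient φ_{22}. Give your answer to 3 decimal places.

-0.286

φ_{22} = (r_2 − r_1²) / (1 − r_1²)
r_1² = (0.36)² = 0.1296
Numerator = -0.119 − 0.1296 = -0.2486; denominator = 1 − 0.1296 = 0.8704
φ_{22} = -0.2486 / 0.8704 = -0.286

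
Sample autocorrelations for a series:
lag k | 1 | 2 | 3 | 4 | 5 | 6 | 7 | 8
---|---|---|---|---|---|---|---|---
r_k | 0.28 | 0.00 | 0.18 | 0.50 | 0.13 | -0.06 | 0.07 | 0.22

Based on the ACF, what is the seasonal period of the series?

4

The largest autocorrelation is r_4 = 0.50; the remaining lags stay at or below 0.28. The elevated value at lag 1 (0.28), dropping to 0.00 at lag 2, reflects decaying short-term dependence rather than seasonality.
The dominant spike at lag 4 indicates a seasonal period of 4.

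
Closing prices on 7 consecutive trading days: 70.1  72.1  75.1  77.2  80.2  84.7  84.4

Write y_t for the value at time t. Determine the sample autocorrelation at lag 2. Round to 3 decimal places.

0.149

Mean ȳ = (70.1 + 72.1 + 75.1 + 77.2 + 80.2 + 84.7 + 84.4)/7 = 77.6857
Σ(y_t−ȳ)(y_{t+2}−ȳ) = (19.6145) + (2.7131) + (-6.5012) + (-3.4069) + (16.8816) = 29.3010
Denominator Σ(y_t−ȳ)² = 196.2686
r_2 = 29.3010 / 196.2686 = 0.149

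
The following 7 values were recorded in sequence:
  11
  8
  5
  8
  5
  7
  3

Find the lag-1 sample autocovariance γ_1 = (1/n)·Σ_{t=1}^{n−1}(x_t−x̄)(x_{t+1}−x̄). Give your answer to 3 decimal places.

Mean x̄ = (11 + 8 + 5 + 8 + 5 + 7 + 3)/7 = 6.7143
Σ_{t=1}^{6}(x_t−x̄)(x_{t+1}−x̄) = -2.6531
γ_1 = -2.6531 / 7 = -0.379

-0.379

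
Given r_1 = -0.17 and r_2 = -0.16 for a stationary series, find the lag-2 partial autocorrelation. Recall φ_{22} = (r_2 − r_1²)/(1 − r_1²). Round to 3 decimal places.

φ_{22} = (r_2 − r_1²) / (1 − r_1²)
r_1² = (-0.17)² = 0.0289
Numerator = -0.16 − 0.0289 = -0.1889; denominator = 1 − 0.0289 = 0.9711
φ_{22} = -0.1889 / 0.9711 = -0.195

-0.195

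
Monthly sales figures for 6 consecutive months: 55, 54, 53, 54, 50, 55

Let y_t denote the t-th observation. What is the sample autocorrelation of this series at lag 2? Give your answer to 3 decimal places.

Mean ȳ = (55 + 54 + 53 + 54 + 50 + 55)/6 = 53.5000
Deviations from mean: 1.5000, 0.5000, -0.5000, 0.5000, -3.5000, 1.5000
Numerator Σ_{t=1}^{4}(y_t−ȳ)(y_{t+2}−ȳ) = 2.0000
Denominator Σ(y_t−ȳ)² = 17.5000
r_2 = 2.0000 / 17.5000 = 0.114

0.114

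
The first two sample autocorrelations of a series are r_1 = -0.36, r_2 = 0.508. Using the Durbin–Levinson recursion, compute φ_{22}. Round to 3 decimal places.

0.435

φ_{22} = (r_2 − r_1²) / (1 − r_1²)
r_1² = (-0.36)² = 0.1296
Numerator = 0.508 − 0.1296 = 0.3784; denominator = 1 − 0.1296 = 0.8704
φ_{22} = 0.3784 / 0.8704 = 0.435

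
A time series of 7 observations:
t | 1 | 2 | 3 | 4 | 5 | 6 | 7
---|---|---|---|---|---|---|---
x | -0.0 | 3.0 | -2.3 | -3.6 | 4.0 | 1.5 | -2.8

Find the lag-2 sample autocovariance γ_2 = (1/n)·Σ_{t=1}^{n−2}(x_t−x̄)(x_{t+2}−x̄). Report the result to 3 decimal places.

-5.237

Mean x̄ = (-0.0 + 3.0 − 2.3 − 3.6 + 4.0 + 1.5 − 2.8)/7 = -0.0286
Σ_{t=1}^{5}(x_t−x̄)(x_{t+2}−x̄) = -36.6559
γ_2 = -36.6559 / 7 = -5.237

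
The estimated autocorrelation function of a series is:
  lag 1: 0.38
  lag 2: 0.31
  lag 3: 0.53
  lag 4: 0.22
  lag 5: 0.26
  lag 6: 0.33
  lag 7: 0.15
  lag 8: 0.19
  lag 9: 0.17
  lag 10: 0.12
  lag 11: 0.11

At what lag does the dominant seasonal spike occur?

3

The largest autocorrelation is r_3 = 0.53; the remaining lags stay at or below 0.38. The elevated value at lag 1 (0.38), dropping to 0.31 at lag 2, reflects decaying short-term dependence rather than seasonality.
The dominant spike at lag 3 indicates a seasonal period of 3.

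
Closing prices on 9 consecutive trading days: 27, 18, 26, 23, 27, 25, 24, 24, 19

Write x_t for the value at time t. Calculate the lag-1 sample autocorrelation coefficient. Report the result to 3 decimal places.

-0.386

Mean x̄ = (27 + 18 + 26 + 23 + 27 + 25 + 24 + 24 + 19)/9 = 23.6667
Numerator Σ_{t=1}^{8}(x_t−x̄)(x_{t+1}−x̄) = -32.4444
Denominator Σ(x_t−x̄)² = 84.0000
r_1 = -32.4444 / 84.0000 = -0.386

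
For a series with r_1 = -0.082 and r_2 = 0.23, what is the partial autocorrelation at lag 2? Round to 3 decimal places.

0.225

φ_{22} = (r_2 − r_1²) / (1 − r_1²)
r_1² = (-0.082)² = 0.006724
Numerator = 0.23 − 0.0067 = 0.2233; denominator = 1 − 0.0067 = 0.9933
φ_{22} = 0.2233 / 0.9933 = 0.225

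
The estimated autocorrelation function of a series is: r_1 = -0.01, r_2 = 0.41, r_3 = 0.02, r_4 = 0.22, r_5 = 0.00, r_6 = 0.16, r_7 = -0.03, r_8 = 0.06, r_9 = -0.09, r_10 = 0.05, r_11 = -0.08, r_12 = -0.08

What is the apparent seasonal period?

The largest autocorrelation is r_2 = 0.41, with weaker echoes at lags 4 (0.22) and 6 (0.16); the remaining lags stay at or below 0.06.
The dominant spike at lag 2 indicates a seasonal period of 2.

2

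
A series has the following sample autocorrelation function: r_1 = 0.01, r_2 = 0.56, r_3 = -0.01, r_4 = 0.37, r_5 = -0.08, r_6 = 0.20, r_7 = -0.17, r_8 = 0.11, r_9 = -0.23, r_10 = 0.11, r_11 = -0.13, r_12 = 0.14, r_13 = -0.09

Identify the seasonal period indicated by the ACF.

2

The largest autocorrelation is r_2 = 0.56, with weaker echoes at lags 4 (0.37) and 6 (0.20); the remaining lags stay at or below 0.14.
The dominant spike at lag 2 indicates a seasonal period of 2.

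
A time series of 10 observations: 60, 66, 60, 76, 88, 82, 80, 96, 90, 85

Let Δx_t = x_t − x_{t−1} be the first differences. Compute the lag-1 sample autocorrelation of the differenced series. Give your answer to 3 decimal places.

First differences Δx: 6, -6, 16, 12, -6, -2, 16, -6, -5
Mean of differences = 2.7778
Numerator Σ(Δx_t−Δx̄)(Δx_{t+1}−Δx̄) = -172.3827
Denominator Σ(Δx_t−Δx̄)² = 759.5556
r_1(Δx) = -172.3827 / 759.5556 = -0.227

-0.227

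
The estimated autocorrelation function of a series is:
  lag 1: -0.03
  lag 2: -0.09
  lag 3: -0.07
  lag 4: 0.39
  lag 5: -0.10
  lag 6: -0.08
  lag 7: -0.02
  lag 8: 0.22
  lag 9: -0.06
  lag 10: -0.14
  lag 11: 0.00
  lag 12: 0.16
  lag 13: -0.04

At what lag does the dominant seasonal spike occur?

4

The largest autocorrelation is r_4 = 0.39, with weaker echoes at lags 8 (0.22) and 12 (0.16); the remaining lags stay at or below 0.00.
The dominant spike at lag 4 indicates a seasonal period of 4.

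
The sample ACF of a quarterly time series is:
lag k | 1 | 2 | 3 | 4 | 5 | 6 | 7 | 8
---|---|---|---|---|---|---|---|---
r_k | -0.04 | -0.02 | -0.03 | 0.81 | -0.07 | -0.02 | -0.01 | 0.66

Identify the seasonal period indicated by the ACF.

The largest autocorrelation is r_4 = 0.81, with a weaker echo at lag 8 (0.66); the remaining lags stay at or below -0.01.
The dominant spike at lag 4 indicates a seasonal period of 4.

4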